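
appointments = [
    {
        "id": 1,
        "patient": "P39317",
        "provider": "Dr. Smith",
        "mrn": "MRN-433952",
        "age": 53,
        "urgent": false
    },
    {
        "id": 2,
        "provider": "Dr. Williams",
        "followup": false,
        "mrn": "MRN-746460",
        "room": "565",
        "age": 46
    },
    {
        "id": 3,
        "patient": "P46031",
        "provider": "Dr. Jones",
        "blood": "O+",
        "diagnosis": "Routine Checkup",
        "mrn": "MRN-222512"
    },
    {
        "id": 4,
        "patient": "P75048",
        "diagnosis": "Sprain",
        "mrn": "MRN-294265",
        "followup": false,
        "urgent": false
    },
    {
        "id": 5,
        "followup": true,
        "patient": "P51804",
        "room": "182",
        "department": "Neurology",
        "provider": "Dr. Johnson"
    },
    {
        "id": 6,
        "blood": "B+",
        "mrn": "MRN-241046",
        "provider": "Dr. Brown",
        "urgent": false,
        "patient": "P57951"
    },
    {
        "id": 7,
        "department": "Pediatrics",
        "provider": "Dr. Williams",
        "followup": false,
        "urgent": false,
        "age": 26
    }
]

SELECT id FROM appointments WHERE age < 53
[2, 7]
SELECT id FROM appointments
[1, 2, 3, 4, 5, 6, 7]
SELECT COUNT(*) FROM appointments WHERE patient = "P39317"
1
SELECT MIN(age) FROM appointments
26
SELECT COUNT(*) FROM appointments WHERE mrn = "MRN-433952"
1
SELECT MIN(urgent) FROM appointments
False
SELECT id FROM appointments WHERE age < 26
[]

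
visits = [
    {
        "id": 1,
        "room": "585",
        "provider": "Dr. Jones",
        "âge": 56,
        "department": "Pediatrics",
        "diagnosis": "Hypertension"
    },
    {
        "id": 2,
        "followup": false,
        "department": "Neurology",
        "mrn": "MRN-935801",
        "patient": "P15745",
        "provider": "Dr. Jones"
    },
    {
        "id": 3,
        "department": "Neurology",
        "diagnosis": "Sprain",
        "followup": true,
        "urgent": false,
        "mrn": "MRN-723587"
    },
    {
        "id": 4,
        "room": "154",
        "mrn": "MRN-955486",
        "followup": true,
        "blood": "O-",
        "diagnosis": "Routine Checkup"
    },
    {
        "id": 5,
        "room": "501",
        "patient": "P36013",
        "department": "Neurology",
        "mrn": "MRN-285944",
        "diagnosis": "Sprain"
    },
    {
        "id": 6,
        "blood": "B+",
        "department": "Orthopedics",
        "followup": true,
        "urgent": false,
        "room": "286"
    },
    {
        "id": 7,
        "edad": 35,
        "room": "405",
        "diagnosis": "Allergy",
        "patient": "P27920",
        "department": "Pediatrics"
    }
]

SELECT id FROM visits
[1, 2, 3, 4, 5, 6, 7]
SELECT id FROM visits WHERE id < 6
[1, 2, 3, 4, 5]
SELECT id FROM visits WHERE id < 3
[1, 2]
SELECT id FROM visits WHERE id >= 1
[1, 2, 3, 4, 5, 6, 7]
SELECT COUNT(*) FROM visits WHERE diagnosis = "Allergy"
1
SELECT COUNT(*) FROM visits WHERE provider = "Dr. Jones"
2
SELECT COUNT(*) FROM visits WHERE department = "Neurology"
3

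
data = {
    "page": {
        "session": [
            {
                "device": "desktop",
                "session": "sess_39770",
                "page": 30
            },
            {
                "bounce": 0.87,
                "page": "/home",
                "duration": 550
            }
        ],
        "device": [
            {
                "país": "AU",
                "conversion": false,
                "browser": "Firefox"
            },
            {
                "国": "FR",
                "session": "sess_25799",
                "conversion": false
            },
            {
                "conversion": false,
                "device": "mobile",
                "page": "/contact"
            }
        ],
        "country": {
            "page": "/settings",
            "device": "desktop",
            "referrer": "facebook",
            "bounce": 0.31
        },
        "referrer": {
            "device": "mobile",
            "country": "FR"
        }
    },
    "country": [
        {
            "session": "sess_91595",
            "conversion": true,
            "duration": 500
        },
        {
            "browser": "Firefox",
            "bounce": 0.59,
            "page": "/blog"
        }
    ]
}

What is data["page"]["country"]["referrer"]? "facebook"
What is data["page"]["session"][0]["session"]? "sess_39770"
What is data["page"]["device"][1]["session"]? "sess_25799"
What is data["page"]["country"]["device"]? "desktop"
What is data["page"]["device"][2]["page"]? "/contact"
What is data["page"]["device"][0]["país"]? "AU"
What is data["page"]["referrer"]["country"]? "FR"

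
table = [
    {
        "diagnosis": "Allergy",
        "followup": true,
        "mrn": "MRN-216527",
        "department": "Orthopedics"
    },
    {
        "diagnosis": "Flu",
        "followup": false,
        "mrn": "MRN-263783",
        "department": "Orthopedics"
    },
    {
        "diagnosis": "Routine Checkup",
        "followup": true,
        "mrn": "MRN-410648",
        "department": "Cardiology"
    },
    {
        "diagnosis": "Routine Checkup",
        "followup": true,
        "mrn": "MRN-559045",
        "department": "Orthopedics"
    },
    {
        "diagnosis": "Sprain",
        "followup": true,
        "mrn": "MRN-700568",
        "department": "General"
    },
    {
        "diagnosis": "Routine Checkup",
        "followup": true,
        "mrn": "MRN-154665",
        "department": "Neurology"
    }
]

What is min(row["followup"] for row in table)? False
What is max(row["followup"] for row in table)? True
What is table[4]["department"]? "General"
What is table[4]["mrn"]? "MRN-700568"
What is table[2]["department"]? "Cardiology"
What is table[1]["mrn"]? "MRN-263783"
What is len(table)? 6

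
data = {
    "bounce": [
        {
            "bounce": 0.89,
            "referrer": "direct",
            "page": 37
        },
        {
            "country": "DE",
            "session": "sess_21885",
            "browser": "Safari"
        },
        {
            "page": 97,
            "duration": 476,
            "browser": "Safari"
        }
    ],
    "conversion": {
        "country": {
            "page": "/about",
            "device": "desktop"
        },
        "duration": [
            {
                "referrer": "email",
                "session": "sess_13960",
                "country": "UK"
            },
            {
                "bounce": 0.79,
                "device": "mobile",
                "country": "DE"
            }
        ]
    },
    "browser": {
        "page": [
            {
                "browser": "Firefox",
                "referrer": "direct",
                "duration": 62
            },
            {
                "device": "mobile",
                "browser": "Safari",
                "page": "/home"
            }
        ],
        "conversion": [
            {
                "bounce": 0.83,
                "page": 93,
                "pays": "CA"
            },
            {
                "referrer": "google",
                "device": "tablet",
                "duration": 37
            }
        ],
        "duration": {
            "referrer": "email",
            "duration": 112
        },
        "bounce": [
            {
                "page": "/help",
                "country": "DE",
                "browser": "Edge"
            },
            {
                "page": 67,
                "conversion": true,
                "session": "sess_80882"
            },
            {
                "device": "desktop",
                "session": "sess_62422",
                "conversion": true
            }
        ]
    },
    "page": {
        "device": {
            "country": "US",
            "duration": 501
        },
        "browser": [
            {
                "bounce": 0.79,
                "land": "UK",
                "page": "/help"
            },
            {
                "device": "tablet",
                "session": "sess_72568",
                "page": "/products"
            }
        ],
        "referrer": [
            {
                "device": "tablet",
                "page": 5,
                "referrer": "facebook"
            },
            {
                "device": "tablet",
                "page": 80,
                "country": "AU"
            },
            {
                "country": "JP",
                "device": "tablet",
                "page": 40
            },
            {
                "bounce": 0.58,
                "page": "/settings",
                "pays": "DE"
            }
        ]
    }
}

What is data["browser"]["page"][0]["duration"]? 62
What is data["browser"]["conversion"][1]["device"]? "tablet"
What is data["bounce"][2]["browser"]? "Safari"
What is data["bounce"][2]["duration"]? 476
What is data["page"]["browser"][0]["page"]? "/help"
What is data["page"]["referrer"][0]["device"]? "tablet"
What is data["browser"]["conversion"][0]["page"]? 93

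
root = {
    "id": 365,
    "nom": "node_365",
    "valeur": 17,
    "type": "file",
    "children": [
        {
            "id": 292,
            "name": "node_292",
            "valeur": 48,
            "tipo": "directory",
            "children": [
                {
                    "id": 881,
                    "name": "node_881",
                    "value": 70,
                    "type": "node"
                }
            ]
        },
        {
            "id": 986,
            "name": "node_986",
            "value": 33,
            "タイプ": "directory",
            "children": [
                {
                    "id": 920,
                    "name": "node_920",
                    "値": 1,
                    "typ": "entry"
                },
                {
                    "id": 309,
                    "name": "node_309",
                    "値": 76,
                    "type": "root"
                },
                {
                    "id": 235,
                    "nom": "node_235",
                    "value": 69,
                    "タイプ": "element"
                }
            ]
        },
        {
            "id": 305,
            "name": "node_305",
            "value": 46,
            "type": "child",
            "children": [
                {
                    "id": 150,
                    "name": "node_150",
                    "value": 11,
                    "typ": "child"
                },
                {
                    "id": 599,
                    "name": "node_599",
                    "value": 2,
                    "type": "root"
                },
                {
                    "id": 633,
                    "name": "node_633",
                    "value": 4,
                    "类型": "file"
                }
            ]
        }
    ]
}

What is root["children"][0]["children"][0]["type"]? "node"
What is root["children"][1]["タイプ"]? "directory"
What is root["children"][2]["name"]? "node_305"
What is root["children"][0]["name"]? "node_292"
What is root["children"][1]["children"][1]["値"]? 76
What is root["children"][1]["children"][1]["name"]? "node_309"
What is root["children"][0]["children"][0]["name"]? "node_881"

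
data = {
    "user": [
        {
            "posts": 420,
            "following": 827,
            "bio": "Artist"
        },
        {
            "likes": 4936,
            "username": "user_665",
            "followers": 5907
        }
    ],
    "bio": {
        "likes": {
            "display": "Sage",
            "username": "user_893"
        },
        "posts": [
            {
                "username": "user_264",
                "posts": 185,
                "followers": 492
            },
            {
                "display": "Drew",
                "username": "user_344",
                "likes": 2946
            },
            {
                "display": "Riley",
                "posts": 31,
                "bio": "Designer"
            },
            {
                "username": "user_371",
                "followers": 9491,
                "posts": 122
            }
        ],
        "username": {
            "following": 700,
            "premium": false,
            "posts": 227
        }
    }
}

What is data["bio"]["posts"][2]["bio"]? "Designer"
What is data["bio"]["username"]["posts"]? 227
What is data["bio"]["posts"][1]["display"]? "Drew"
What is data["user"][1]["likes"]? 4936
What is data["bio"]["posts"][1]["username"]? "user_344"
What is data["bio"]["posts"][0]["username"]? "user_264"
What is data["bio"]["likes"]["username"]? "user_893"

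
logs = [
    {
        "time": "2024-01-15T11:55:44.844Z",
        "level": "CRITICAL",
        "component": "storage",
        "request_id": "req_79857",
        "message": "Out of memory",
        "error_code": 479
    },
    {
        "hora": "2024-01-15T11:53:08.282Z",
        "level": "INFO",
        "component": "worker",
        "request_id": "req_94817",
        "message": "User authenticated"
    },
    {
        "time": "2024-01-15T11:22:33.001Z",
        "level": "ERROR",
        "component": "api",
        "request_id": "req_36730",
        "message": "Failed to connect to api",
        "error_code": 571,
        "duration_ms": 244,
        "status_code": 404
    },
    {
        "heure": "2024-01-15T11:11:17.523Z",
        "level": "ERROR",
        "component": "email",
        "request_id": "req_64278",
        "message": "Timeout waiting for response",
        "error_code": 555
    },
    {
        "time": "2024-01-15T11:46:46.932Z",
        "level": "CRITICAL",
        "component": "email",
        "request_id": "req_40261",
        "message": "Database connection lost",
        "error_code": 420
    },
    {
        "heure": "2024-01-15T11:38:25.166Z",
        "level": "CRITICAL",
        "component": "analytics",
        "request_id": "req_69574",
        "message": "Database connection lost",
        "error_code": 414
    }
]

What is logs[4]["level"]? "CRITICAL"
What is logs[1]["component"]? "worker"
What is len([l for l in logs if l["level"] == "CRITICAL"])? 3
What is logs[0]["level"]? "CRITICAL"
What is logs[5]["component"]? "analytics"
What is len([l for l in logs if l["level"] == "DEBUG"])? 0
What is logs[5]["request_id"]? "req_69574"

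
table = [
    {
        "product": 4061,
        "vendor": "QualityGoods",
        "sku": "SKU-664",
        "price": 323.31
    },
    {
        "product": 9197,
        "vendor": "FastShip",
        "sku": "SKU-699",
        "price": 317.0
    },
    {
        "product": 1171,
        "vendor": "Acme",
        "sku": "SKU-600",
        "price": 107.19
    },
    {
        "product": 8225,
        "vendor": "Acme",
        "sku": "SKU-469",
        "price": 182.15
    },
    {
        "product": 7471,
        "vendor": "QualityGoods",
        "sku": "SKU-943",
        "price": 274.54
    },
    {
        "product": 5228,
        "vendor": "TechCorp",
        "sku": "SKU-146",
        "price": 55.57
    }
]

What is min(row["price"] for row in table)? 55.57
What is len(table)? 6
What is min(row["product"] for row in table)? 1171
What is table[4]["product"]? 7471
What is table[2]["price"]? 107.19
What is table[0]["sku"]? "SKU-664"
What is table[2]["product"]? 1171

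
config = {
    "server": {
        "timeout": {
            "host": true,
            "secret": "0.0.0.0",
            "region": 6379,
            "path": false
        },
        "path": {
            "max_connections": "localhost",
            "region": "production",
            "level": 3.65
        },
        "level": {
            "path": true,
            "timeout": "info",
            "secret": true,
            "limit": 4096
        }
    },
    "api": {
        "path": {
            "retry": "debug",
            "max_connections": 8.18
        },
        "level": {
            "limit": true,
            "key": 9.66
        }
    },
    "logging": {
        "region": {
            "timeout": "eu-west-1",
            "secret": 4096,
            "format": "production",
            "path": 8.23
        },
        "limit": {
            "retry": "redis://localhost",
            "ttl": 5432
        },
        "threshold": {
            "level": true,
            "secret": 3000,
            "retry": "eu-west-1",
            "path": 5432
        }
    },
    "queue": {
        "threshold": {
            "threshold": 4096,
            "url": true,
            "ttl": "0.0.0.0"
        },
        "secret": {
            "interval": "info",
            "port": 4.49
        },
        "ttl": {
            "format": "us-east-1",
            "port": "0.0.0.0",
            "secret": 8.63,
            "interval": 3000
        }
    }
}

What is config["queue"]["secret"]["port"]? 4.49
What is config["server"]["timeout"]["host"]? True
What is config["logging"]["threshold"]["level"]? True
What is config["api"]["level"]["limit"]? True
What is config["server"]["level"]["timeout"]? "info"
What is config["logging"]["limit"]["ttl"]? 5432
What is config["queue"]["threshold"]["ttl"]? "0.0.0.0"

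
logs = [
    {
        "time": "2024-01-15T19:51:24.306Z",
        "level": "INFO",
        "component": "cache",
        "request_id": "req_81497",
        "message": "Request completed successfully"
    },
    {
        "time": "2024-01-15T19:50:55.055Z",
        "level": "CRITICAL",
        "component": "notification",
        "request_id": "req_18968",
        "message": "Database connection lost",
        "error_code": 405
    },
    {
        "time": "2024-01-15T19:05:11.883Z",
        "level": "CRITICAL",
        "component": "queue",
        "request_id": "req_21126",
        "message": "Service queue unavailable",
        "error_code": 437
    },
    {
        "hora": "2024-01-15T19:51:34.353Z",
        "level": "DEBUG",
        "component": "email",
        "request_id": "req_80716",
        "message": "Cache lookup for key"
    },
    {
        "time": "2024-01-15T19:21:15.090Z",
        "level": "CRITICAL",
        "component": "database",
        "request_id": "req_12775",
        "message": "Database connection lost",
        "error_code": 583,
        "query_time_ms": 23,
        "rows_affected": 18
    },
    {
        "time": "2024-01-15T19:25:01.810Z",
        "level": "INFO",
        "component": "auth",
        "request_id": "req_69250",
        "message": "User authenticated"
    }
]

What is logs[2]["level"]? "CRITICAL"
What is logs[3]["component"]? "email"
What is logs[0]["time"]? "2024-01-15T19:51:24.306Z"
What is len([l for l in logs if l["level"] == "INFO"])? 2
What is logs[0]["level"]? "INFO"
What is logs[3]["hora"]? "2024-01-15T19:51:34.353Z"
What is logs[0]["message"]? "Request completed successfully"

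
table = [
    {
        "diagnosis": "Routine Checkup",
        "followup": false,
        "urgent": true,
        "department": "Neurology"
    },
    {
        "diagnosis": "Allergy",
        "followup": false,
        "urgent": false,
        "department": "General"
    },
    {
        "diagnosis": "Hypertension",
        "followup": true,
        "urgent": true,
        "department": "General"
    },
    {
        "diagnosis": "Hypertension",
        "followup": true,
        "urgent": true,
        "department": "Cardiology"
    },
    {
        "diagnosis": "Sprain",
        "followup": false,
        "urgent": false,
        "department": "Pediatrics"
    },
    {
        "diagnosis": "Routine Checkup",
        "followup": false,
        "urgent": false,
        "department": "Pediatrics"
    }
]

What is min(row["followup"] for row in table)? False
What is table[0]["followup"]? False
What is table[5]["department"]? "Pediatrics"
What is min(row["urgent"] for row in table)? False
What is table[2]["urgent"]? True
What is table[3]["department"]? "Cardiology"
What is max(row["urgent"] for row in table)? True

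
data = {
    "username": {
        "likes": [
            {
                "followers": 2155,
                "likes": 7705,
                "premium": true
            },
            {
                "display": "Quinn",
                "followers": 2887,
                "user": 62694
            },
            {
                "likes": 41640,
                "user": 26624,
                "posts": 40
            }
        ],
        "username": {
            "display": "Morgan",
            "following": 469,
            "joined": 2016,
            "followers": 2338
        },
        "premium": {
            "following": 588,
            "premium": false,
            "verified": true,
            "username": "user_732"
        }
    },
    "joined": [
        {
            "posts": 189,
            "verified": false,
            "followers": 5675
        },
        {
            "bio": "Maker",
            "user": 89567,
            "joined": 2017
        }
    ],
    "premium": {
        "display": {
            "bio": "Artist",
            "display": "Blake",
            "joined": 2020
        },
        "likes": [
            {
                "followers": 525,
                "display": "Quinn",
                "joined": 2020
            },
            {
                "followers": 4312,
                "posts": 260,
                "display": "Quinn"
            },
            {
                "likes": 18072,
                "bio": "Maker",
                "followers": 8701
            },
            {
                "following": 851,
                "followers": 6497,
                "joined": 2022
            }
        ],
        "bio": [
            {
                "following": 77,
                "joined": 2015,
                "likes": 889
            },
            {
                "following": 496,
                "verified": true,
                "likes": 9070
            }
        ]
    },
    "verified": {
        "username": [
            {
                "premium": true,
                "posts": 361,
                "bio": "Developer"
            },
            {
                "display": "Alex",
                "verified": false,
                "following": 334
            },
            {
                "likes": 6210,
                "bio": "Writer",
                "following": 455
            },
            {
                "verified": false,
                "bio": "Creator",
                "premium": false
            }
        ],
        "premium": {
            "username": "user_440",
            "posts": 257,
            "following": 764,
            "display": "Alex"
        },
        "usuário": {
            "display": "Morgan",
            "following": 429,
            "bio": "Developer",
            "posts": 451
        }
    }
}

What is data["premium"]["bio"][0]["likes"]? 889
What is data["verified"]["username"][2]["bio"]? "Writer"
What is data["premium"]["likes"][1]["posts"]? 260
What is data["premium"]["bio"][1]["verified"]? True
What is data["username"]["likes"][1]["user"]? 62694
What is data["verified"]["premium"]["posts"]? 257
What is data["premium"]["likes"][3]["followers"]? 6497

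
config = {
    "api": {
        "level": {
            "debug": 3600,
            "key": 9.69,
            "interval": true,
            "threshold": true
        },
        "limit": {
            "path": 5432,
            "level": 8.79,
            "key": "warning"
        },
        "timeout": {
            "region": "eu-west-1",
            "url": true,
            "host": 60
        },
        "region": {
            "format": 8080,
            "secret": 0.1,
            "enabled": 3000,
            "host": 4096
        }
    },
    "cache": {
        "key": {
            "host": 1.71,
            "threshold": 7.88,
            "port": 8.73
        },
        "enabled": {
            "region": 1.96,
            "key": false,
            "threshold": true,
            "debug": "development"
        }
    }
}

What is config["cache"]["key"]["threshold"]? 7.88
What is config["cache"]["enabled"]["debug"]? "development"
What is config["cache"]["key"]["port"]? 8.73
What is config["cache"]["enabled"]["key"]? False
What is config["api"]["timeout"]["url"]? True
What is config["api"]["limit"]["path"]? 5432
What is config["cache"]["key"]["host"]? 1.71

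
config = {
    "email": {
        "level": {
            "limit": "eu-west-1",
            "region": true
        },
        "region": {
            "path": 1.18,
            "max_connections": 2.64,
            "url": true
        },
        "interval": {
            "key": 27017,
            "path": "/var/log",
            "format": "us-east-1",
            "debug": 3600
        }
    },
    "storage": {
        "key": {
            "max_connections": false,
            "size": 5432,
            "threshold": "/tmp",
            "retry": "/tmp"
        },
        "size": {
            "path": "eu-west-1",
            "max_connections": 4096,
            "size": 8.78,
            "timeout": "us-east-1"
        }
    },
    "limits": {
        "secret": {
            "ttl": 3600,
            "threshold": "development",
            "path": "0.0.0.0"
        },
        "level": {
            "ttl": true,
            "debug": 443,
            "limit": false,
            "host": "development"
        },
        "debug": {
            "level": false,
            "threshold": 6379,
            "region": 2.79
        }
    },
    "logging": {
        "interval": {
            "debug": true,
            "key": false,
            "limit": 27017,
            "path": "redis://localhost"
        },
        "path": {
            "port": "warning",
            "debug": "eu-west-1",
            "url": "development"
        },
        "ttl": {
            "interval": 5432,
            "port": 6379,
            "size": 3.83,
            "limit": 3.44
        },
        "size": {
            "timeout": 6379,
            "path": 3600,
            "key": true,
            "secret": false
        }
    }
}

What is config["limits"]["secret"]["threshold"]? "development"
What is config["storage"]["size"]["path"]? "eu-west-1"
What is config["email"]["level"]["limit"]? "eu-west-1"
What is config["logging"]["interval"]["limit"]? 27017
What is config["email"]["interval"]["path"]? "/var/log"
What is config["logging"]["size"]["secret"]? False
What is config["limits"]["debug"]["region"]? 2.79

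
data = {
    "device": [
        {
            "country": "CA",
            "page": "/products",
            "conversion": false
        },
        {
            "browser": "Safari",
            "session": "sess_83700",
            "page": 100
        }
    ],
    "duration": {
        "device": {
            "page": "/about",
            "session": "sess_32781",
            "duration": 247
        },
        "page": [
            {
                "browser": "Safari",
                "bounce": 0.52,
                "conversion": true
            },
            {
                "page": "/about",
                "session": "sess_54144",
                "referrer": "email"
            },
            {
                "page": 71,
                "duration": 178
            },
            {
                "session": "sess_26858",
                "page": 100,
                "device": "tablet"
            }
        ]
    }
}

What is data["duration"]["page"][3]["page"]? 100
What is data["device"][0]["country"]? "CA"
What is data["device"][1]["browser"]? "Safari"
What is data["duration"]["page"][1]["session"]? "sess_54144"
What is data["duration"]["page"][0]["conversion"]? True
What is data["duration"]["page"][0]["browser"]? "Safari"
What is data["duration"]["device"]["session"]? "sess_32781"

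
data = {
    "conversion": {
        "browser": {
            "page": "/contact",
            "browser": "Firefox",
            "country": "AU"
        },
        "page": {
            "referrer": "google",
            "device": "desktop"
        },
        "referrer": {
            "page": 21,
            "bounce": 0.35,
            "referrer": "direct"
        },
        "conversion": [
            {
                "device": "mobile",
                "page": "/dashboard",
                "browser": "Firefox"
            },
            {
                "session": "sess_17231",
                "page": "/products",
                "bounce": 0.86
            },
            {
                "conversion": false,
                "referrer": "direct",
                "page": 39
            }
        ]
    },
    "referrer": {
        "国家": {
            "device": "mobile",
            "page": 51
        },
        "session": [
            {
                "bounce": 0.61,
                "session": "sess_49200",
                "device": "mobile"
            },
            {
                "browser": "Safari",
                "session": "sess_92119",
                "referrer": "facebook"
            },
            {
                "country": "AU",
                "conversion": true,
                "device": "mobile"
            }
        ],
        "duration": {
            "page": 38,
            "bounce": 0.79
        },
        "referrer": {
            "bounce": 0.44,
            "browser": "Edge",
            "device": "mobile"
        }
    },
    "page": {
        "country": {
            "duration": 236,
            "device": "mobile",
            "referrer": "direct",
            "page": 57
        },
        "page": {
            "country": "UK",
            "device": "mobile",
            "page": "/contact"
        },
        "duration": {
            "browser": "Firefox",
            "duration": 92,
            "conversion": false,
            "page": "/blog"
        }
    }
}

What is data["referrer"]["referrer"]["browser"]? "Edge"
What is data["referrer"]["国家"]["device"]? "mobile"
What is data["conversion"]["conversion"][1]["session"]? "sess_17231"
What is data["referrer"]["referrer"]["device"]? "mobile"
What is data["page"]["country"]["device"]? "mobile"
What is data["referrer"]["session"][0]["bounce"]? 0.61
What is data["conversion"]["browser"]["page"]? "/contact"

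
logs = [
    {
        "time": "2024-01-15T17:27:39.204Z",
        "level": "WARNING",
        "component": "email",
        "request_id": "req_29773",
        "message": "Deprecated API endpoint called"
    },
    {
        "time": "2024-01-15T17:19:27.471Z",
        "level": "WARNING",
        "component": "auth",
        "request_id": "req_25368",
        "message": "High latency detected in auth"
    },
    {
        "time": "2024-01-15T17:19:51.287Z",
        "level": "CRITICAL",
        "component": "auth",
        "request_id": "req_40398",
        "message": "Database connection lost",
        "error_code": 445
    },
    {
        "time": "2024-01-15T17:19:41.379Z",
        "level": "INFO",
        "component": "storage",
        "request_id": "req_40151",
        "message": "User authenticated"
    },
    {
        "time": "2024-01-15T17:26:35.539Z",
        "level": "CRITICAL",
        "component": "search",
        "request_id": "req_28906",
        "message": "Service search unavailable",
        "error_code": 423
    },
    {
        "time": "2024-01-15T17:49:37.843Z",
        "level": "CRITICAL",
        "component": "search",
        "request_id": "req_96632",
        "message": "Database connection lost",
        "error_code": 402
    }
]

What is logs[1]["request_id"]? "req_25368"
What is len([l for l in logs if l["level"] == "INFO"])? 1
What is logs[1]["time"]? "2024-01-15T17:19:27.471Z"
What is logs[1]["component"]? "auth"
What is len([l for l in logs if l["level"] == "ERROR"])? 0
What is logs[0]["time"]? "2024-01-15T17:27:39.204Z"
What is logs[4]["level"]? "CRITICAL"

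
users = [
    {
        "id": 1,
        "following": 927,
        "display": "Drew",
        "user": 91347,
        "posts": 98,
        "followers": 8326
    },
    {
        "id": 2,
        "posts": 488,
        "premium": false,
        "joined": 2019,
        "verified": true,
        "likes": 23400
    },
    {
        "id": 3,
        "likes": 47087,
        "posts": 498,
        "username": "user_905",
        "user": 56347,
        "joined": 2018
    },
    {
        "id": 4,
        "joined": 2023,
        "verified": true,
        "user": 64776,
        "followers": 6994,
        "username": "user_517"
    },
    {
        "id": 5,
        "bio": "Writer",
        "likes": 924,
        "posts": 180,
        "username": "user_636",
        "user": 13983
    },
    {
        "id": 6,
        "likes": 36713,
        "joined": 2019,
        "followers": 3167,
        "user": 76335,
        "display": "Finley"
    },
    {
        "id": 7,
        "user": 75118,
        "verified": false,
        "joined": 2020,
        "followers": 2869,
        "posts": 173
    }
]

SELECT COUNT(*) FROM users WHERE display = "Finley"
1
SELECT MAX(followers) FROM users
8326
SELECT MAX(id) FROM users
7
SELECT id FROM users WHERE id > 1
[2, 3, 4, 5, 6, 7]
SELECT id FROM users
[1, 2, 3, 4, 5, 6, 7]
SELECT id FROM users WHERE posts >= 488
[2, 3]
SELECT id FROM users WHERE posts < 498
[1, 2, 5, 7]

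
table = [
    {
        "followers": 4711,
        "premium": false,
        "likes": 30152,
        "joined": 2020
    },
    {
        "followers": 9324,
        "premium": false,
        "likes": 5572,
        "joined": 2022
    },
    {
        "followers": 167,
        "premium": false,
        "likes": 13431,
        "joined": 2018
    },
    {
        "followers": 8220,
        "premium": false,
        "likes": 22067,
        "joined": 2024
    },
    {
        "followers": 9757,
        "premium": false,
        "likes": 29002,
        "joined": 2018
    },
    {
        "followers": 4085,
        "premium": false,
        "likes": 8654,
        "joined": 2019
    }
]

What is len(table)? 6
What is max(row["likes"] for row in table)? 30152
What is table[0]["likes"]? 30152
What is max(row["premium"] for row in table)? False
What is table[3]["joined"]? 2024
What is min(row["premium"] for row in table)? False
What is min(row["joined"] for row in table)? 2018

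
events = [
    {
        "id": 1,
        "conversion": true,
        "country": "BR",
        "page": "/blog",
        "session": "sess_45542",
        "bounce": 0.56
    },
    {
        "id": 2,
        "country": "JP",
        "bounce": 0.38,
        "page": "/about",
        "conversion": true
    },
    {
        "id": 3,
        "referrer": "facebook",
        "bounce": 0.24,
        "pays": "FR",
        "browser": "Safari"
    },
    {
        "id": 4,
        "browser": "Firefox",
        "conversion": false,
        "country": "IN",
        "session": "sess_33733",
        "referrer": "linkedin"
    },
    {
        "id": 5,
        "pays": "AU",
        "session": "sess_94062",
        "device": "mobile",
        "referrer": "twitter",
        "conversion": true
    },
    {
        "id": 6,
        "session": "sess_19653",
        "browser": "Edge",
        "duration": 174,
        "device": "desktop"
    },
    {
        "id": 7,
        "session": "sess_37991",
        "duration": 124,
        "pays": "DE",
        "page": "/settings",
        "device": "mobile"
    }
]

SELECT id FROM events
[1, 2, 3, 4, 5, 6, 7]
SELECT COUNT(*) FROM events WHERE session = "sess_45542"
1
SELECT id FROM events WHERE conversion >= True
[1, 2, 5]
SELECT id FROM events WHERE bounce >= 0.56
[1]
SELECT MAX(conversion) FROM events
True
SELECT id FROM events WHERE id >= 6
[6, 7]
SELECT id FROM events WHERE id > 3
[4, 5, 6, 7]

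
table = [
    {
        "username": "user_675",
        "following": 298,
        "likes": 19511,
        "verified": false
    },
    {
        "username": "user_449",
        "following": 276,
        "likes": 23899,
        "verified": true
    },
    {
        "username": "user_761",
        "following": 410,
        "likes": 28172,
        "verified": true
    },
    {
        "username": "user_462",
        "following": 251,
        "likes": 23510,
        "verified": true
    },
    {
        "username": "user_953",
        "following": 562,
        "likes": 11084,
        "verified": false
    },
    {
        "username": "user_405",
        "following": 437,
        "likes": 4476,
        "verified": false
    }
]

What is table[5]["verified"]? False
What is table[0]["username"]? "user_675"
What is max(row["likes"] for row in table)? 28172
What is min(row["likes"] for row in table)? 4476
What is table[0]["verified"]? False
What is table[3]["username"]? "user_462"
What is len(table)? 6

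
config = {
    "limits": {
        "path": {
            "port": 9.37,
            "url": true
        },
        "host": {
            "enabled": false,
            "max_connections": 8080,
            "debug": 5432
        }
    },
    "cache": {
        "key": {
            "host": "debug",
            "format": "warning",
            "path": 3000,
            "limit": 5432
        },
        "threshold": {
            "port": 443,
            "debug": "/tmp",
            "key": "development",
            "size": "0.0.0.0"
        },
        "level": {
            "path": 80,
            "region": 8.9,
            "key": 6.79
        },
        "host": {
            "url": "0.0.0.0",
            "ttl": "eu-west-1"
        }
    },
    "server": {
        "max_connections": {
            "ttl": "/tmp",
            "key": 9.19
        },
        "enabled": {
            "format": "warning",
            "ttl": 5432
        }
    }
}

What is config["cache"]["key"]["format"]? "warning"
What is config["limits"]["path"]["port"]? 9.37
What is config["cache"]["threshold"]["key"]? "development"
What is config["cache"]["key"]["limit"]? 5432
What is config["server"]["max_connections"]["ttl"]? "/tmp"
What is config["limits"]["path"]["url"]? True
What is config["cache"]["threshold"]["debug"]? "/tmp"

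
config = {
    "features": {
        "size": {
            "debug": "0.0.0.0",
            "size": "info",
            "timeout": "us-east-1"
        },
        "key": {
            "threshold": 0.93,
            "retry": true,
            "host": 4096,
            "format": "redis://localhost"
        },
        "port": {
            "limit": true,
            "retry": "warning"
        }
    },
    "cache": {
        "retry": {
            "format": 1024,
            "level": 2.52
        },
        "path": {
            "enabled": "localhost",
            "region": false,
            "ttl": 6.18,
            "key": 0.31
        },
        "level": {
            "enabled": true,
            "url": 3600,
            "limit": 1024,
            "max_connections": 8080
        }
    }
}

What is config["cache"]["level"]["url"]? 3600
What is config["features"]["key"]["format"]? "redis://localhost"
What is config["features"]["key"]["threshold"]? 0.93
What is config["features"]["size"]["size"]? "info"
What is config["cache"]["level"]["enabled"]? True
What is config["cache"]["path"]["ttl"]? 6.18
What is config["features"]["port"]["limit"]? True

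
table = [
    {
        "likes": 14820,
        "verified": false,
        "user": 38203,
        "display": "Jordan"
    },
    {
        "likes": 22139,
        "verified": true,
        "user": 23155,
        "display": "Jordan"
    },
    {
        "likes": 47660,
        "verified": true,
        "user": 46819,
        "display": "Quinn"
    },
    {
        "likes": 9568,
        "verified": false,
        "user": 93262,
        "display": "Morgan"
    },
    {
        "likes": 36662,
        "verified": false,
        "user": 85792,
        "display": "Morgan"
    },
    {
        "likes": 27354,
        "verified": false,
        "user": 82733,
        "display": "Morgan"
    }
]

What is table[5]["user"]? 82733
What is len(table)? 6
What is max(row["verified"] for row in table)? True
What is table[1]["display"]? "Jordan"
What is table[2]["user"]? 46819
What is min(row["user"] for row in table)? 23155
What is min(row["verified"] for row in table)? False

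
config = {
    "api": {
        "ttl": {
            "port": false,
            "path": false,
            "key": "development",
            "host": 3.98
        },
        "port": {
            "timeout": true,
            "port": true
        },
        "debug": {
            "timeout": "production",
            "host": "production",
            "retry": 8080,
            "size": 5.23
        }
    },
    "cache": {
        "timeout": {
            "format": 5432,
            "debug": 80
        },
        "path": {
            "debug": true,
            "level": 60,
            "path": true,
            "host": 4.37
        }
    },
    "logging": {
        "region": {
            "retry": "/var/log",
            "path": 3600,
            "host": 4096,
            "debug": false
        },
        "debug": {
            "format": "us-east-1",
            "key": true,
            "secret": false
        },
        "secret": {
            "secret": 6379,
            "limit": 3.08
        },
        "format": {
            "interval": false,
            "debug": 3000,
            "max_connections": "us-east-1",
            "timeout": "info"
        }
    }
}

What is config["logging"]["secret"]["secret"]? 6379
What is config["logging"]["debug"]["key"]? True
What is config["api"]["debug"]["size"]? 5.23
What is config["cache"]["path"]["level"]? 60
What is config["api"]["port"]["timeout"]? True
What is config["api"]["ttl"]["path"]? False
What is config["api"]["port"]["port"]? True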